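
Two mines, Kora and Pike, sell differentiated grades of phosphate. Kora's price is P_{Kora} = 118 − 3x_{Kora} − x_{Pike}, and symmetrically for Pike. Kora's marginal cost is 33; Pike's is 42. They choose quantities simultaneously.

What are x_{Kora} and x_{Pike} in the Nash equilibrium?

12.4, 10.6

Mine Kora's profit: π = x_{Kora}(118 − 3x_{Kora} − x_{Pike}) − 33x_{Kora}.
∂π/∂x_{Kora} = 85 − 6x_{Kora} − x_{Pike} = 0 ⇒ x_{Kora} = 85/6 − (1/6)x_{Pike}.
Similarly x_{Pike} = 38/3 − (1/6)x_{Kora}.
Substituting the second reaction function into the first: x_{Kora} = 85/6 − (1/6)(38/3 − (1/6)x_{Kora}), which gives (35/36)x_{Kora} = 217/18 ⇒ x_{Kora} = 12.4.
Then x_{Pike} = 38/3 − (1/6)·12.4 = 10.6.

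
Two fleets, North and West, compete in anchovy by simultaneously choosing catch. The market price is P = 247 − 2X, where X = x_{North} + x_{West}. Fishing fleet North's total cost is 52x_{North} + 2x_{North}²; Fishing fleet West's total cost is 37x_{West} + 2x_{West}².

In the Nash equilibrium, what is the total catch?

40.5

Fishing fleet North's profit: π = x_{North}(247 − 2(x_{North} + x_{West})) − 52x_{North} − 2x_{North}².
∂π/∂x_{North} = 195 − 8x_{North} − 2x_{West} = 0, so x_{North} = 24.375 − 0.25x_{West}.
By the same steps for West: x_{West} = 26.25 − 0.25x_{North}.
Solving the two reaction functions simultaneously: (1 − (−0.25)(−0.25))x_{North} = 24.375 − 0.25·26.25, so 0.9375x_{North} = 17.8125 and x_{North} = 19.
Then x_{West} = 26.25 − 0.25·19 = 21.5.
Total catch: 19 + 21.5 = 40.5.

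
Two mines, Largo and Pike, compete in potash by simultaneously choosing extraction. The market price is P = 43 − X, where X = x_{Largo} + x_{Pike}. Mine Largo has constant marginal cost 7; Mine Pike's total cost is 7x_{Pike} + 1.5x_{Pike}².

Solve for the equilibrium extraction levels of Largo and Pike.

Mine Largo's profit: π = x_{Largo}(43 − (x_{Largo} + x_{Pike})) − 7x_{Largo}.
∂π/∂x_{Largo} = 36 − 2x_{Largo} − x_{Pike} = 0, so x_{Largo} = 18 − 0.5x_{Pike}.
For Pike: ∂π/∂x_{Pike} = 36 − 5x_{Pike} − x_{Largo} = 0 ⇒ x_{Pike} = 7.2 − 0.2x_{Largo}.
Substituting the second reaction function into the first: x_{Largo} = 18 − 0.5(7.2 − 0.2x_{Largo}), which gives 0.9x_{Largo} = 14.4 ⇒ x_{Largo} = 16.
Then x_{Pike} = 7.2 − 0.2·16 = 4.

16, 4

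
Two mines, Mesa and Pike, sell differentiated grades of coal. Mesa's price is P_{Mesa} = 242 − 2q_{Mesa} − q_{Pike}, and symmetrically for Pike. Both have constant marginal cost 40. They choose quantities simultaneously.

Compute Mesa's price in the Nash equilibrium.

120.8

Mine Mesa's profit: π = q_{Mesa}(242 − 2q_{Mesa} − q_{Pike}) − 40q_{Mesa}.
∂π/∂q_{Mesa} = 202 − 4q_{Mesa} − q_{Pike} = 0 ⇒ q_{Mesa} = 50.5 − 0.25q_{Pike}.
Setting q_{Mesa} = q_{Pike} in the reaction function: q_{Mesa} = 50.5 − 0.25q_{Mesa}, so q_{Mesa} = 50.5 / 1.25 = 40.4.
P_{Mesa} = 242 − 2·40.4 − 40.4 = 120.8.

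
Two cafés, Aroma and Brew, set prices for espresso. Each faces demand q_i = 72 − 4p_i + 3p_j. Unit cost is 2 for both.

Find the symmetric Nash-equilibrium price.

16

Aroma's profit: π = (p_{Aroma} − 2)(72 − 4p_{Aroma} + 3p_{Brew}).
∂π/∂p_{Aroma} = 80 − 8p_{Aroma} + 3p_{Brew} = 0 ⇒ p_{Aroma} = 10 + 0.375p_{Brew}.
Setting p_{Aroma} = p_{Brew} in the reaction function: p_{Aroma} = 10 + 0.375p_{Aroma}, so p_{Aroma} = 10 / 0.625 = 16.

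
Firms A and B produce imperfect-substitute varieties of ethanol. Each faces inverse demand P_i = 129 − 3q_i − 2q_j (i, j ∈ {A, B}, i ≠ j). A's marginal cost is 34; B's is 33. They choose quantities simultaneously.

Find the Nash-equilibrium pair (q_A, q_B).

Firm A's profit: π = q_A(129 − 3q_A − 2q_B) − 34q_A.
∂π/∂q_A = 95 − 6q_A − 2q_B = 0 ⇒ q_A = 95/6 − (1/3)q_B.
Similarly q_B = 16 − (1/3)q_A.
Substituting the second reaction function into the first: q_A = 95/6 − (1/3)(16 − (1/3)q_A), which gives (8/9)q_A = 10.5 ⇒ q_A = 11.8125.
Then q_B = 16 − (1/3)·11.8125 = 12.0625.

11.8125, 12.0625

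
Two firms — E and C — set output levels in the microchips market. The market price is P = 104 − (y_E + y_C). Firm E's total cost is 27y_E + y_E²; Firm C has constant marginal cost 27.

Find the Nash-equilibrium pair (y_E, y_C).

11, 33

Firm E's profit: π = y_E(104 − (y_E + y_C)) − 27y_E − y_E².
∂π/∂y_E = 77 − 4y_E − y_C = 0, so y_E = 19.25 − 0.25y_C.
For C: ∂π/∂y_C = 77 − 2y_C − y_E = 0 ⇒ y_C = 38.5 − 0.5y_E.
Solving the two reaction functions simultaneously: (1 − (−0.25)(−0.5))y_E = 19.25 − 0.25·38.5, so 0.875y_E = 9.625 and y_E = 11.
Then y_C = 38.5 − 0.5·11 = 33.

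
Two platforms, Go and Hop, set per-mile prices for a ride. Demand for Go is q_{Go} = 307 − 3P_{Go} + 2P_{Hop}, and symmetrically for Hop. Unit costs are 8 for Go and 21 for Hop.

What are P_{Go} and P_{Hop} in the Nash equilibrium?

Go's profit: π = (P_{Go} − 8)(307 − 3P_{Go} + 2P_{Hop}).
∂π/∂P_{Go} = 331 − 6P_{Go} + 2P_{Hop} = 0 ⇒ P_{Go} = 331/6 + (1/3)P_{Hop}.
Similarly P_{Hop} = 185/3 + (1/3)P_{Go}.
Plugging P_{Hop} into Go's best response: P_{Go} = 331/6 + (1/3)(185/3 + (1/3)P_{Go}) ⇒ (8/9)P_{Go} = 1363/18, so P_{Go} = 85.1875.
Then P_{Hop} = 185/3 + (1/3)·85.1875 = 90.0625.

85.1875, 90.0625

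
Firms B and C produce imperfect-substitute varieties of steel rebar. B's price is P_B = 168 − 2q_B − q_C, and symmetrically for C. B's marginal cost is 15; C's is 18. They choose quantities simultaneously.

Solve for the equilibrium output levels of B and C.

30.8, 29.8

Firm B's profit: π = q_B(168 − 2q_B − q_C) − 15q_B.
∂π/∂q_B = 153 − 4q_B − q_C = 0 ⇒ q_B = 38.25 − 0.25q_C.
Similarly q_C = 37.5 − 0.25q_B.
Solving the two reaction functions simultaneously: (1 − (−0.25)(−0.25))q_B = 38.25 − 0.25·37.5, so 0.9375q_B = 28.875 and q_B = 30.8.
Then q_C = 37.5 − 0.25·30.8 = 29.8.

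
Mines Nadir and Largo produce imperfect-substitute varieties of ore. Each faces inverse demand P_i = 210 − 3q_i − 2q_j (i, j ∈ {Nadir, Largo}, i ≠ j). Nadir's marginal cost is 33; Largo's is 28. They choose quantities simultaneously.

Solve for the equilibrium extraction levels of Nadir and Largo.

Mine Nadir's profit: π = q_{Nadir}(210 − 3q_{Nadir} − 2q_{Largo}) − 33q_{Nadir}.
∂π/∂q_{Nadir} = 177 − 6q_{Nadir} − 2q_{Largo} = 0 ⇒ q_{Nadir} = 29.5 − (1/3)q_{Largo}.
Similarly q_{Largo} = 91/3 − (1/3)q_{Nadir}.
Plugging q_{Largo} into Nadir's best response: q_{Nadir} = 29.5 − (1/3)(91/3 − (1/3)q_{Nadir}) ⇒ (8/9)q_{Nadir} = 349/18, so q_{Nadir} = 21.8125.
Then q_{Largo} = 91/3 − (1/3)·21.8125 = 23.0625.

21.8125, 23.0625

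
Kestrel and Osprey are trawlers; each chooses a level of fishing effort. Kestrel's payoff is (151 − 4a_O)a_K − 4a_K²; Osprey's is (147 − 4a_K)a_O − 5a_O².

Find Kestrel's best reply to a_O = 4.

Expanding Kestrel's payoff: 151a_K − 4a_Oa_K − 4a_K².
∂π/∂a_K = 151 − 4a_O − 8a_K = 0, so a_K = 18.875 − 0.5a_O.
At a_O = 4: a_K = 18.875 − 0.5·4 = 16.875.

16.875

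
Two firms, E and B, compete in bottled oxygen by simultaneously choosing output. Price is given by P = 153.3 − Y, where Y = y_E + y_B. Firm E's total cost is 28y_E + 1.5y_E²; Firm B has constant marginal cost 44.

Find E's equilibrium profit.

Firm E's profit: π = y_E(153.3 − (y_E + y_B)) − 28y_E − 1.5y_E².
∂π/∂y_E = 125.3 − 5y_E − y_B = 0, so y_E = 25.06 − 0.2y_B.
For B: ∂π/∂y_B = 109.3 − 2y_B − y_E = 0 ⇒ y_B = 54.65 − 0.5y_E.
Substituting the second reaction function into the first: y_E = 25.06 − 0.2(54.65 − 0.5y_E), which gives 0.9y_E = 14.13 ⇒ y_E = 15.7.
Then y_B = 54.65 − 0.5·15.7 = 46.8.
Price P = 153.3 − 62.5 = 90.8.
E's profit: (90.8 − 28)·15.7 − 1.5(15.7)² = 616.225.

616.225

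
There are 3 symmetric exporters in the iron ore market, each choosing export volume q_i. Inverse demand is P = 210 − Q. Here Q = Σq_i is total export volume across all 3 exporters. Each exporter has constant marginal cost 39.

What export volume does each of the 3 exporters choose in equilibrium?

42.75

A representative exporter's profit is π_i = q_i(210 − Q) − 39q_i, with Q = q_i + Σ_{j≠i} q_j.
First-order condition: 171 − 2q_i − Σ_{j≠i} q_j = 0.
With identical exporters, set every q_j = q: then 171 − 2q − 2q = 0, i.e. q = 171/4 = 42.75.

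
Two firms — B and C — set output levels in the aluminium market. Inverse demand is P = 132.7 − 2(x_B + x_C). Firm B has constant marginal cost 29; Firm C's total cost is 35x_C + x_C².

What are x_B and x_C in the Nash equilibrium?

21.34, 9.17

Firm B's profit: π = x_B(132.7 − 2(x_B + x_C)) − 29x_B.
∂π/∂x_B = 103.7 − 4x_B − 2x_C = 0, so x_B = 25.925 − 0.5x_C.
For C: ∂π/∂x_C = 97.7 − 6x_C − 2x_B = 0 ⇒ x_C = 977/60 − (1/3)x_B.
Solving the two reaction functions simultaneously: (1 − (−0.5)(−1/3))x_B = 25.925 − 0.5·(977/60), so (5/6)x_B = 1067/60 and x_B = 21.34.
Then x_C = 977/60 − (1/3)·21.34 = 9.17.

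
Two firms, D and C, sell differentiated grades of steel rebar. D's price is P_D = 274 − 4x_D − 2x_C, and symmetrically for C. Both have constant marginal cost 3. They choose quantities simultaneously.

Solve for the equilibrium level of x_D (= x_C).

27.1

Firm D's profit: π = x_D(274 − 4x_D − 2x_C) − 3x_D.
∂π/∂x_D = 271 − 8x_D − 2x_C = 0 ⇒ x_D = 33.875 − 0.25x_C.
Setting x_D = x_C in the reaction function: x_D = 33.875 − 0.25x_D, so x_D = 33.875 / 1.25 = 27.1.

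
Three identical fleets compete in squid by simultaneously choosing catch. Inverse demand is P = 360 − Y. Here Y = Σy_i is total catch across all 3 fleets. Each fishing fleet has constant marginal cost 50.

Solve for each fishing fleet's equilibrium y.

77.5

A representative fishing fleet's profit is π_i = y_i(360 − Y) − 50y_i, with Y = y_i + Σ_{j≠i} y_j.
First-order condition: 310 − 2y_i − Σ_{j≠i} y_j = 0.
Imposing symmetry (y_j = y for all j) turns Σ_{j≠i} y_j into 2y, so 310 = 4y and y = 77.5.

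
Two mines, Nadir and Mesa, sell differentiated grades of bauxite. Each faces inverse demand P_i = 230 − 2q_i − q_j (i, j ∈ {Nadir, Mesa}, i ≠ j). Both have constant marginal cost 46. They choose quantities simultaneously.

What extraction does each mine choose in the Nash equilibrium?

Mine Nadir's profit: π = q_{Nadir}(230 − 2q_{Nadir} − q_{Mesa}) − 46q_{Nadir}.
∂π/∂q_{Nadir} = 184 − 4q_{Nadir} − q_{Mesa} = 0 ⇒ q_{Nadir} = 46 − 0.25q_{Mesa}.
By symmetry q_{Mesa} = q_{Nadir}; substituting into the reaction function, 1.25q_{Nadir} = 46 and q_{Nadir} = 36.8.

36.8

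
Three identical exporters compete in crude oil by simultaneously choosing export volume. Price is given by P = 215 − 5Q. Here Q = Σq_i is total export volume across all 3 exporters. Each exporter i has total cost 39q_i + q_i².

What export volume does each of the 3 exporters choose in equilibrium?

A representative exporter's profit is π_i = q_i(215 − 5Q) − 39q_i − q_i², with Q = q_i + Σ_{j≠i} q_j.
First-order condition: 176 − 12q_i − 5Σ_{j≠i} q_j = 0.
With identical exporters, set every q_j = q: then 176 − 12q − 10q = 0, i.e. q = 176/22 = 8.

8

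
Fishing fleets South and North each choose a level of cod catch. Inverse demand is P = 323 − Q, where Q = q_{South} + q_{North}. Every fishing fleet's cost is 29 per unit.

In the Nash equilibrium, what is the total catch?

196

Fishing fleet South's profit: π = q_{South}(323 − (q_{South} + q_{North})) − 29q_{South}.
∂π/∂q_{South} = 294 − 2q_{South} − q_{North} = 0, so q_{South} = 147 − 0.5q_{North}.
The game is symmetric, so in equilibrium q_{North} = q_{South}: the reaction function gives 1.5q_{South} = 147, hence q_{South} = 98.
Total catch: 98 + 98 = 196.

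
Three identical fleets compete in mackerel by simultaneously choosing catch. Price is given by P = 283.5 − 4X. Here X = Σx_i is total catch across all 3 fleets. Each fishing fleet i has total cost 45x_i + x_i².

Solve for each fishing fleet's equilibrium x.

A representative fishing fleet's profit is π_i = x_i(283.5 − 4X) − 45x_i − x_i², with X = x_i + Σ_{j≠i} x_j.
First-order condition: 238.5 − 10x_i − 4Σ_{j≠i} x_j = 0.
Imposing symmetry (x_j = x for all j) turns Σ_{j≠i} x_j into 2x, so 238.5 = 18x and x = 13.25.

13.25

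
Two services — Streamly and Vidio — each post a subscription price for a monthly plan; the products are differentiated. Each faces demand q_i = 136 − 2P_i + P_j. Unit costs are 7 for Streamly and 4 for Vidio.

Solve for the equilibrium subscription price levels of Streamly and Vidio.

49.6, 48.4

Streamly's profit: π = (P_{Streamly} − 7)(136 − 2P_{Streamly} + P_{Vidio}).
∂π/∂P_{Streamly} = 150 − 4P_{Streamly} + P_{Vidio} = 0 ⇒ P_{Streamly} = 37.5 + 0.25P_{Vidio}.
Similarly P_{Vidio} = 36 + 0.25P_{Streamly}.
Plugging P_{Vidio} into Streamly's best response: P_{Streamly} = 37.5 + 0.25(36 + 0.25P_{Streamly}) ⇒ 0.9375P_{Streamly} = 46.5, so P_{Streamly} = 49.6.
Then P_{Vidio} = 36 + 0.25·49.6 = 48.4.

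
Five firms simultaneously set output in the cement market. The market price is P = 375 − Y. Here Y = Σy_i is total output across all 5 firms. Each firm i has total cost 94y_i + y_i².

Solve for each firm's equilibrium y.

35.125

A representative firm's profit is π_i = y_i(375 − Y) − 94y_i − y_i², with Y = y_i + Σ_{j≠i} y_j.
First-order condition: 281 − 4y_i − Σ_{j≠i} y_j = 0.
In a symmetric equilibrium every firm chooses the same y, so Σ_{j≠i} y_j = 4y. The condition becomes 281 − 8y = 0, giving y = 281/8 = 35.125.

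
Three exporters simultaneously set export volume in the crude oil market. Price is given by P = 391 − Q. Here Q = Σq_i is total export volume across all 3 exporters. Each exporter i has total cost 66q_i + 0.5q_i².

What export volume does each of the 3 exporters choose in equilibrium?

A representative exporter's profit is π_i = q_i(391 − Q) − 66q_i − 0.5q_i², with Q = q_i + Σ_{j≠i} q_j.
First-order condition: 325 − 3q_i − Σ_{j≠i} q_j = 0.
With identical exporters, set every q_j = q: then 325 − 3q − 2q = 0, i.e. q = 325/5 = 65.

65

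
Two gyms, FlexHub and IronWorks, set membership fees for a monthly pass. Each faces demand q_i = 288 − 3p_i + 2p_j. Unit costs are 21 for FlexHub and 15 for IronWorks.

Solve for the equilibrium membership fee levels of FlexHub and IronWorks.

86.625, 84.375

FlexHub's profit: π = (p_{FlexHub} − 21)(288 − 3p_{FlexHub} + 2p_{IronWorks}).
∂π/∂p_{FlexHub} = 351 − 6p_{FlexHub} + 2p_{IronWorks} = 0 ⇒ p_{FlexHub} = 58.5 + (1/3)p_{IronWorks}.
Similarly p_{IronWorks} = 55.5 + (1/3)p_{FlexHub}.
Solving the two reaction functions simultaneously: (1 − (1/3)(1/3))p_{FlexHub} = 58.5 + (1/3)·55.5, so (8/9)p_{FlexHub} = 77 and p_{FlexHub} = 86.625.
Then p_{IronWorks} = 55.5 + (1/3)·86.625 = 84.375.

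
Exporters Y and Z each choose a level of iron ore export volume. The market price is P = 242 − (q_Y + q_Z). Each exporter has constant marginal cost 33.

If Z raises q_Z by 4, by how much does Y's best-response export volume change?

Exporter Y's profit: π = q_Y(242 − (q_Y + q_Z)) − 33q_Y.
∂π/∂q_Y = 209 − 2q_Y − q_Z = 0, so q_Y = 104.5 − 0.5q_Z.
The reaction-function slope is −0.5, so a 4-unit rise in q_Z moves q_Y by −0.5 × 4 = −2. Y's best response falls — the actions are strategic substitutes.

-2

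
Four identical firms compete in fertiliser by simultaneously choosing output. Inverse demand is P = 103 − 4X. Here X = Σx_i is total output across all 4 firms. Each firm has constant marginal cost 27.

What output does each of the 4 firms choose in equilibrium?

A representative firm's profit is π_i = x_i(103 − 4X) − 27x_i, with X = x_i + Σ_{j≠i} x_j.
First-order condition: 76 − 8x_i − 4Σ_{j≠i} x_j = 0.
In a symmetric equilibrium every firm chooses the same x, so Σ_{j≠i} x_j = 3x. The condition becomes 76 − 20x = 0, giving x = 76/20 = 3.8.

3.8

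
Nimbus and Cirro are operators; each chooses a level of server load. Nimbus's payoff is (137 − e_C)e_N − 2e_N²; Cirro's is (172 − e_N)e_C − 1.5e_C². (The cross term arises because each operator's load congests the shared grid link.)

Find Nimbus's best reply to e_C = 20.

29.25

Expanding Nimbus's payoff: 137e_N − e_Ce_N − 2e_N².
∂π/∂e_N = 137 − e_C − 4e_N = 0, so e_N = 34.25 − 0.25e_C.
At e_C = 20: e_N = 34.25 − 0.25·20 = 29.25.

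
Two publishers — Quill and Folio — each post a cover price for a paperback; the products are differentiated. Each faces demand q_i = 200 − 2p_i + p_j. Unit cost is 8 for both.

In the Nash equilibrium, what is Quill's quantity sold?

128

Quill's profit: π = (p_{Quill} − 8)(200 − 2p_{Quill} + p_{Folio}).
∂π/∂p_{Quill} = 216 − 4p_{Quill} + p_{Folio} = 0 ⇒ p_{Quill} = 54 + 0.25p_{Folio}.
By symmetry p_{Folio} = p_{Quill}; substituting into the reaction function, 0.75p_{Quill} = 54 and p_{Quill} = 72.
q_{Quill} = 200 − 2·72 + 72 = 128.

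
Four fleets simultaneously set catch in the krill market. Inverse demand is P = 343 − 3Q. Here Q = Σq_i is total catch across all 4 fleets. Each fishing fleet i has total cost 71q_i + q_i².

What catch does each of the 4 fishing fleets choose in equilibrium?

A representative fishing fleet's profit is π_i = q_i(343 − 3Q) − 71q_i − q_i², with Q = q_i + Σ_{j≠i} q_j.
First-order condition: 272 − 8q_i − 3Σ_{j≠i} q_j = 0.
With identical fishing fleets, set every q_j = q: then 272 − 8q − 9q = 0, i.e. q = 272/17 = 16.

16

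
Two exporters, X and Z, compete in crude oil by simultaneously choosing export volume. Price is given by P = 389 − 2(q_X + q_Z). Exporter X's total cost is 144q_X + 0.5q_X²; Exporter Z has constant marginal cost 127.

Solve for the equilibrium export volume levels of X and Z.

Exporter X's profit: π = q_X(389 − 2(q_X + q_Z)) − 144q_X − 0.5q_X².
∂π/∂q_X = 245 − 5q_X − 2q_Z = 0, so q_X = 49 − 0.4q_Z.
For Z: ∂π/∂q_Z = 262 − 4q_Z − 2q_X = 0 ⇒ q_Z = 65.5 − 0.5q_X.
Solving the two reaction functions simultaneously: (1 − (−0.4)(−0.5))q_X = 49 − 0.4·65.5, so 0.8q_X = 22.8 and q_X = 28.5.
Then q_Z = 65.5 − 0.5·28.5 = 51.25.

28.5, 51.25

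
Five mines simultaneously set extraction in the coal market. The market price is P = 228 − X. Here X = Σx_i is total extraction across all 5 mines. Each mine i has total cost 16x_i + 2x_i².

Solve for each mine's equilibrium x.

A representative mine's profit is π_i = x_i(228 − X) − 16x_i − 2x_i², with X = x_i + Σ_{j≠i} x_j.
First-order condition: 212 − 6x_i − Σ_{j≠i} x_j = 0.
With identical mines, set every x_j = x: then 212 − 6x − 4x = 0, i.e. x = 212/10 = 21.2.

21.2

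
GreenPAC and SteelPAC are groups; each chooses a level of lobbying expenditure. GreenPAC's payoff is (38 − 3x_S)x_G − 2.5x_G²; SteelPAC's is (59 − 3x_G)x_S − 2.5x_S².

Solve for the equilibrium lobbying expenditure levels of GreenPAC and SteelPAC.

Expanding GreenPAC's payoff: 38x_G − 3x_Sx_G − 2.5x_G².
∂π/∂x_G = 38 − 3x_S − 5x_G = 0, so x_G = 7.6 − 0.6x_S.
Likewise for SteelPAC: x_S = 11.8 − 0.6x_G.
Solving the two reaction functions simultaneously: (1 − (−0.6)(−0.6))x_G = 7.6 − 0.6·11.8, so 0.64x_G = 0.52 and x_G = 0.8125.
Then x_S = 11.8 − 0.6·0.8125 = 11.3125.

0.8125, 11.3125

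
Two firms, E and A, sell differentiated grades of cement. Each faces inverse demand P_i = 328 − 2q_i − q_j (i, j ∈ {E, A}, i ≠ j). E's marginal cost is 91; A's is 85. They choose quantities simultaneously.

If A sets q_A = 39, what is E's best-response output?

Firm E's profit: π = q_E(328 − 2q_E − q_A) − 91q_E.
∂π/∂q_E = 237 − 4q_E − q_A = 0 ⇒ q_E = 59.25 − 0.25q_A.
At q_A = 39: q_E = 59.25 − 0.25·39 = 49.5.

49.5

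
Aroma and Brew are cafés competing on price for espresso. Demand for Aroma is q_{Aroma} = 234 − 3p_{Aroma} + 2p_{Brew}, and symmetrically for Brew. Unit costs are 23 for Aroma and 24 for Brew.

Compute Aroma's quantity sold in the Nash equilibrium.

Aroma's profit: π = (p_{Aroma} − 23)(234 − 3p_{Aroma} + 2p_{Brew}).
∂π/∂p_{Aroma} = 303 − 6p_{Aroma} + 2p_{Brew} = 0 ⇒ p_{Aroma} = 50.5 + (1/3)p_{Brew}.
Similarly p_{Brew} = 51 + (1/3)p_{Aroma}.
Substituting the second reaction function into the first: p_{Aroma} = 50.5 + (1/3)(51 + (1/3)p_{Aroma}), which gives (8/9)p_{Aroma} = 67.5 ⇒ p_{Aroma} = 75.9375.
Then p_{Brew} = 51 + (1/3)·75.9375 = 76.3125.
q_{Aroma} = 234 − 3·75.9375 + 2·76.3125 = 158.8125.

158.8125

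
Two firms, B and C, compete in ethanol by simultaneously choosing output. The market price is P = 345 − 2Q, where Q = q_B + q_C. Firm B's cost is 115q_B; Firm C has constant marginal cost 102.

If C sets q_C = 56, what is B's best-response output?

Firm B's profit: π = q_B(345 − 2(q_B + q_C)) − 115q_B.
∂π/∂q_B = 230 − 4q_B − 2q_C = 0, so q_B = 57.5 − 0.5q_C.
At q_C = 56: q_B = 57.5 − 0.5·56 = 29.5.

29.5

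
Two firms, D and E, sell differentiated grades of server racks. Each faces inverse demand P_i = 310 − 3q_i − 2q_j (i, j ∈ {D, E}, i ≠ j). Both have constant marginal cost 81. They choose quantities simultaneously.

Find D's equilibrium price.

166.875

Firm D's profit: π = q_D(310 − 3q_D − 2q_E) − 81q_D.
∂π/∂q_D = 229 − 6q_D − 2q_E = 0 ⇒ q_D = 229/6 − (1/3)q_E.
By symmetry q_E = q_D; substituting into the reaction function, (4/3)q_D = 229/6 and q_D = 28.625.
P_D = 310 − 3·28.625 − 2·28.625 = 166.875.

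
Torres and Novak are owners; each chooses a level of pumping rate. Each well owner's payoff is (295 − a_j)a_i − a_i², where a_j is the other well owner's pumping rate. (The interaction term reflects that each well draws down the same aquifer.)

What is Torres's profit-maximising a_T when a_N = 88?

103.5

Torres's payoff is (295 − a_N)a_T − a_T².
∂π/∂a_T = 295 − a_N − 2a_T = 0, so a_T = 147.5 − 0.5a_N.
At a_N = 88: a_T = 147.5 − 0.5·88 = 103.5.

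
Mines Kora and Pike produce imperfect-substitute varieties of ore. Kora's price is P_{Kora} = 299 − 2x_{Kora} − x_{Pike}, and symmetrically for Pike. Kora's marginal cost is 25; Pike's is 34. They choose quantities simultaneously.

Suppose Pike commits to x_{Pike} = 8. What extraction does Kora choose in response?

66.5

Mine Kora's profit: π = x_{Kora}(299 − 2x_{Kora} − x_{Pike}) − 25x_{Kora}.
∂π/∂x_{Kora} = 274 − 4x_{Kora} − x_{Pike} = 0 ⇒ x_{Kora} = 68.5 − 0.25x_{Pike}.
At x_{Pike} = 8: x_{Kora} = 68.5 − 0.25·8 = 66.5.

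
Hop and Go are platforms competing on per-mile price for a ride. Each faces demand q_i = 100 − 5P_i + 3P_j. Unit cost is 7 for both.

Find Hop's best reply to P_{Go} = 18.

Hop's profit: π = (P_{Hop} − 7)(100 − 5P_{Hop} + 3P_{Go}).
∂π/∂P_{Hop} = 135 − 10P_{Hop} + 3P_{Go} = 0 ⇒ P_{Hop} = 13.5 + 0.3P_{Go}.
At P_{Go} = 18: P_{Hop} = 13.5 + 0.3·18 = 18.9.

18.9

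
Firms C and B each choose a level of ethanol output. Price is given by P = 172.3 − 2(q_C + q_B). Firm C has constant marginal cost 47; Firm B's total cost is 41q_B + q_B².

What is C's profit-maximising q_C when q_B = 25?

Firm C's profit: π = q_C(172.3 − 2(q_C + q_B)) − 47q_C.
∂π/∂q_C = 125.3 − 4q_C − 2q_B = 0, so q_C = 31.325 − 0.5q_B.
At q_B = 25: q_C = 31.325 − 0.5·25 = 18.825.

18.825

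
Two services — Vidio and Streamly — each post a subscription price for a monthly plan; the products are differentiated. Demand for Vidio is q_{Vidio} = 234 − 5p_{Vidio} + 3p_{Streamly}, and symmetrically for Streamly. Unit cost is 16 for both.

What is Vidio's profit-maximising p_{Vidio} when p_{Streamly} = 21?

37.7

Vidio's profit: π = (p_{Vidio} − 16)(234 − 5p_{Vidio} + 3p_{Streamly}).
∂π/∂p_{Vidio} = 314 − 10p_{Vidio} + 3p_{Streamly} = 0 ⇒ p_{Vidio} = 31.4 + 0.3p_{Streamly}.
At p_{Streamly} = 21: p_{Vidio} = 31.4 + 0.3·21 = 37.7.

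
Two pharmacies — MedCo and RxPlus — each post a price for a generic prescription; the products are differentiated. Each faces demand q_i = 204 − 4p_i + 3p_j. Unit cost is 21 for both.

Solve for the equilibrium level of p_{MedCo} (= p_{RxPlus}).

57.6

MedCo's profit: π = (p_{MedCo} − 21)(204 − 4p_{MedCo} + 3p_{RxPlus}).
∂π/∂p_{MedCo} = 288 − 8p_{MedCo} + 3p_{RxPlus} = 0 ⇒ p_{MedCo} = 36 + 0.375p_{RxPlus}.
Setting p_{MedCo} = p_{RxPlus} in the reaction function: p_{MedCo} = 36 + 0.375p_{MedCo}, so p_{MedCo} = 36 / 0.625 = 57.6.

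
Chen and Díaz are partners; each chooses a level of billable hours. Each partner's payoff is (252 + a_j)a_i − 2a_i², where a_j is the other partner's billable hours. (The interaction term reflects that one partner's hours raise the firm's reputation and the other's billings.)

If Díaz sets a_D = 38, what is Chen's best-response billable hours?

72.5

Chen's payoff is (252 + a_D)a_C − 2a_C².
∂π/∂a_C = 252 + a_D − 4a_C = 0, so a_C = 63 + 0.25a_D.
At a_D = 38: a_C = 63 + 0.25·38 = 72.5.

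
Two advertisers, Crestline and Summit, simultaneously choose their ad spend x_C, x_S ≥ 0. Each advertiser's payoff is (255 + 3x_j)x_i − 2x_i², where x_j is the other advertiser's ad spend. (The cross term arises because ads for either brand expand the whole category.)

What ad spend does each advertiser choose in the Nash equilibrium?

Crestline's payoff is (255 + 3x_S)x_C − 2x_C².
∂π/∂x_C = 255 + 3x_S − 4x_C = 0, so x_C = 63.75 + 0.75x_S.
The game is symmetric, so in equilibrium x_S = x_C: the reaction function gives 0.25x_C = 63.75, hence x_C = 255.

255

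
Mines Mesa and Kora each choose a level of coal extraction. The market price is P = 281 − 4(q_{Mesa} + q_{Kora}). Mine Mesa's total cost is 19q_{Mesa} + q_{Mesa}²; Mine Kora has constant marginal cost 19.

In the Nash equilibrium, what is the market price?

117.25

Mine Mesa's profit: π = q_{Mesa}(281 − 4(q_{Mesa} + q_{Kora})) − 19q_{Mesa} − q_{Mesa}².
∂π/∂q_{Mesa} = 262 − 10q_{Mesa} − 4q_{Kora} = 0, so q_{Mesa} = 26.2 − 0.4q_{Kora}.
For Kora: ∂π/∂q_{Kora} = 262 − 8q_{Kora} − 4q_{Mesa} = 0 ⇒ q_{Kora} = 32.75 − 0.5q_{Mesa}.
Solving the two reaction functions simultaneously: (1 − (−0.4)(−0.5))q_{Mesa} = 26.2 − 0.4·32.75, so 0.8q_{Mesa} = 13.1 and q_{Mesa} = 16.375.
Then q_{Kora} = 32.75 − 0.5·16.375 = 24.5625.
Equilibrium price: P = 281 − 4·40.9375 = 117.25.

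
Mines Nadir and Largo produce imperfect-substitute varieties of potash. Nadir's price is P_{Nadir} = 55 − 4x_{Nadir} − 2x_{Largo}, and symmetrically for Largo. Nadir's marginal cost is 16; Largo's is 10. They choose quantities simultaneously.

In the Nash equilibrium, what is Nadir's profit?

Mine Nadir's profit: π = x_{Nadir}(55 − 4x_{Nadir} − 2x_{Largo}) − 16x_{Nadir}.
∂π/∂x_{Nadir} = 39 − 8x_{Nadir} − 2x_{Largo} = 0 ⇒ x_{Nadir} = 4.875 − 0.25x_{Largo}.
Similarly x_{Largo} = 5.625 − 0.25x_{Nadir}.
Plugging x_{Largo} into Nadir's best response: x_{Nadir} = 4.875 − 0.25(5.625 − 0.25x_{Nadir}) ⇒ 0.9375x_{Nadir} = 111/32, so x_{Nadir} = 3.7.
Then x_{Largo} = 5.625 − 0.25·3.7 = 4.7.
P_{Nadir} = 55 − 4·3.7 − 2·4.7 = 30.8.
Profit = (30.8 − 16)·3.7 = 54.76.

54.76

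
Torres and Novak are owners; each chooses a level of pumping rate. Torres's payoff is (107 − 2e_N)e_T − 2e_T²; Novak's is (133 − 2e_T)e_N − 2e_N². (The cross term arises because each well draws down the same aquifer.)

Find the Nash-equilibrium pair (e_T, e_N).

13.5, 26.5

Expanding Torres's payoff: 107e_T − 2e_Ne_T − 2e_T².
∂π/∂e_T = 107 − 2e_N − 4e_T = 0, so e_T = 26.75 − 0.5e_N.
Likewise for Novak: e_N = 33.25 − 0.5e_T.
Substituting the second reaction function into the first: e_T = 26.75 − 0.5(33.25 − 0.5e_T), which gives 0.75e_T = 10.125 ⇒ e_T = 13.5.
Then e_N = 33.25 − 0.5·13.5 = 26.5.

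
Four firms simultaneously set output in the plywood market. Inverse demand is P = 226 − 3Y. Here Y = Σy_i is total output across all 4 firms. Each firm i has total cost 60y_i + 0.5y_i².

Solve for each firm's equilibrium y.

10.375

A representative firm's profit is π_i = y_i(226 − 3Y) − 60y_i − 0.5y_i², with Y = y_i + Σ_{j≠i} y_j.
First-order condition: 166 − 7y_i − 3Σ_{j≠i} y_j = 0.
In a symmetric equilibrium every firm chooses the same y, so Σ_{j≠i} y_j = 3y. The condition becomes 166 − 16y = 0, giving y = 166/16 = 10.375.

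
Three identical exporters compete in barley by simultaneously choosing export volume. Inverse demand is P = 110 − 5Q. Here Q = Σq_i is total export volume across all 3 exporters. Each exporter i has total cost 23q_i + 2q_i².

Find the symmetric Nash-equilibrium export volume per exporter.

A representative exporter's profit is π_i = q_i(110 − 5Q) − 23q_i − 2q_i², with Q = q_i + Σ_{j≠i} q_j.
First-order condition: 87 − 14q_i − 5Σ_{j≠i} q_j = 0.
With identical exporters, set every q_j = q: then 87 − 14q − 10q = 0, i.e. q = 87/24 = 3.625.

3.625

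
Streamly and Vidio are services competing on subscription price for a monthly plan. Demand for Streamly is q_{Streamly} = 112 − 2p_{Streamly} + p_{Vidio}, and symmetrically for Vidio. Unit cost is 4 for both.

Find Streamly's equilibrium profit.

2592

Streamly's profit: π = (p_{Streamly} − 4)(112 − 2p_{Streamly} + p_{Vidio}).
∂π/∂p_{Streamly} = 120 − 4p_{Streamly} + p_{Vidio} = 0 ⇒ p_{Streamly} = 30 + 0.25p_{Vidio}.
The game is symmetric, so in equilibrium p_{Vidio} = p_{Streamly}: the reaction function gives 0.75p_{Streamly} = 30, hence p_{Streamly} = 40.
q_{Streamly} = 112 − 2·40 + 40 = 72.
Profit = (40 − 4)·72 = 2592.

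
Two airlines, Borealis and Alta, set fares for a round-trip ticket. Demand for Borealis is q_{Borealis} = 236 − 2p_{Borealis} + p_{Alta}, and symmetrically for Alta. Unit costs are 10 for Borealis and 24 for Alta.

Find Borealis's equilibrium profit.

Borealis's profit: π = (p_{Borealis} − 10)(236 − 2p_{Borealis} + p_{Alta}).
∂π/∂p_{Borealis} = 256 − 4p_{Borealis} + p_{Alta} = 0 ⇒ p_{Borealis} = 64 + 0.25p_{Alta}.
Similarly p_{Alta} = 71 + 0.25p_{Borealis}.
Plugging p_{Alta} into Borealis's best response: p_{Borealis} = 64 + 0.25(71 + 0.25p_{Borealis}) ⇒ 0.9375p_{Borealis} = 81.75, so p_{Borealis} = 87.2.
Then p_{Alta} = 71 + 0.25·87.2 = 92.8.
q_{Borealis} = 236 − 2·87.2 + 92.8 = 154.4.
Profit = (87.2 − 10)·154.4 = 11919.68.

11919.68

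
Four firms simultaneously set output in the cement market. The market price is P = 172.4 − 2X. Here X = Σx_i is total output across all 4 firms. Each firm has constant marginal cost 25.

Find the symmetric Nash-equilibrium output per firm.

A representative firm's profit is π_i = x_i(172.4 − 2X) − 25x_i, with X = x_i + Σ_{j≠i} x_j.
First-order condition: 147.4 − 4x_i − 2Σ_{j≠i} x_j = 0.
Imposing symmetry (x_j = x for all j) turns Σ_{j≠i} x_j into 3x, so 147.4 = 10x and x = 14.74.

14.74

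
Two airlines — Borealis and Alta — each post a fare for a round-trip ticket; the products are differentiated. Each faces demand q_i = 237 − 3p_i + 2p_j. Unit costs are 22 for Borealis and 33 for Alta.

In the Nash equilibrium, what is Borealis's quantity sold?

Borealis's profit: π = (p_{Borealis} − 22)(237 − 3p_{Borealis} + 2p_{Alta}).
∂π/∂p_{Borealis} = 303 − 6p_{Borealis} + 2p_{Alta} = 0 ⇒ p_{Borealis} = 50.5 + (1/3)p_{Alta}.
Similarly p_{Alta} = 56 + (1/3)p_{Borealis}.
Solving the two reaction functions simultaneously: (1 − (1/3)(1/3))p_{Borealis} = 50.5 + (1/3)·56, so (8/9)p_{Borealis} = 415/6 and p_{Borealis} = 77.8125.
Then p_{Alta} = 56 + (1/3)·77.8125 = 81.9375.
q_{Borealis} = 237 − 3·77.8125 + 2·81.9375 = 167.4375.

167.4375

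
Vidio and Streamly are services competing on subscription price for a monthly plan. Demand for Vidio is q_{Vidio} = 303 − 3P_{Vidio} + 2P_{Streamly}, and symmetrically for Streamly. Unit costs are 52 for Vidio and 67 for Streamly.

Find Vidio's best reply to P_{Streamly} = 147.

125.5

Vidio's profit: π = (P_{Vidio} − 52)(303 − 3P_{Vidio} + 2P_{Streamly}).
∂π/∂P_{Vidio} = 459 − 6P_{Vidio} + 2P_{Streamly} = 0 ⇒ P_{Vidio} = 76.5 + (1/3)P_{Streamly}.
At P_{Streamly} = 147: P_{Vidio} = 76.5 + (1/3)·147 = 125.5.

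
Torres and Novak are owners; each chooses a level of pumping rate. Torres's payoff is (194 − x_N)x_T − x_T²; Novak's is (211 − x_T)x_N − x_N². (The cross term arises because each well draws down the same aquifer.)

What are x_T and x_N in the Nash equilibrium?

59, 76

Expanding Torres's payoff: 194x_T − x_Nx_T − x_T².
∂π/∂x_T = 194 − x_N − 2x_T = 0, so x_T = 97 − 0.5x_N.
Likewise for Novak: x_N = 105.5 − 0.5x_T.
Solving the two reaction functions simultaneously: (1 − (−0.5)(−0.5))x_T = 97 − 0.5·105.5, so 0.75x_T = 44.25 and x_T = 59.
Then x_N = 105.5 − 0.5·59 = 76.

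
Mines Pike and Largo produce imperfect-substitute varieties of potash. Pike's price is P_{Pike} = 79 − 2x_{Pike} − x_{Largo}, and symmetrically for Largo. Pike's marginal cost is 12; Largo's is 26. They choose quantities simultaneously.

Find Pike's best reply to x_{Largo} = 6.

Mine Pike's profit: π = x_{Pike}(79 − 2x_{Pike} − x_{Largo}) − 12x_{Pike}.
∂π/∂x_{Pike} = 67 − 4x_{Pike} − x_{Largo} = 0 ⇒ x_{Pike} = 16.75 − 0.25x_{Largo}.
At x_{Largo} = 6: x_{Pike} = 16.75 − 0.25·6 = 15.25.

15.25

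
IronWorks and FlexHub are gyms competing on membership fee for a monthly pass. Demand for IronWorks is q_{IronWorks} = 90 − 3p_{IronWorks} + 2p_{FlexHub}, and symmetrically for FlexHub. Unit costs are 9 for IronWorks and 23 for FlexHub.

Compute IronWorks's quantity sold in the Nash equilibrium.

IronWorks's profit: π = (p_{IronWorks} − 9)(90 − 3p_{IronWorks} + 2p_{FlexHub}).
∂π/∂p_{IronWorks} = 117 − 6p_{IronWorks} + 2p_{FlexHub} = 0 ⇒ p_{IronWorks} = 19.5 + (1/3)p_{FlexHub}.
Similarly p_{FlexHub} = 26.5 + (1/3)p_{IronWorks}.
Solving the two reaction functions simultaneously: (1 − (1/3)(1/3))p_{IronWorks} = 19.5 + (1/3)·26.5, so (8/9)p_{IronWorks} = 85/3 and p_{IronWorks} = 31.875.
Then p_{FlexHub} = 26.5 + (1/3)·31.875 = 37.125.
q_{IronWorks} = 90 − 3·31.875 + 2·37.125 = 68.625.

68.625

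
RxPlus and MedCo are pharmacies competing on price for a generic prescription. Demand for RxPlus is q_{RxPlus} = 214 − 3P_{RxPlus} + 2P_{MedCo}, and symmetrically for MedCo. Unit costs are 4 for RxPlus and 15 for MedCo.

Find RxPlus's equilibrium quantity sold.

RxPlus's profit: π = (P_{RxPlus} − 4)(214 − 3P_{RxPlus} + 2P_{MedCo}).
∂π/∂P_{RxPlus} = 226 − 6P_{RxPlus} + 2P_{MedCo} = 0 ⇒ P_{RxPlus} = 113/3 + (1/3)P_{MedCo}.
Similarly P_{MedCo} = 259/6 + (1/3)P_{RxPlus}.
Solving the two reaction functions simultaneously: (1 − (1/3)(1/3))P_{RxPlus} = 113/3 + (1/3)·(259/6), so (8/9)P_{RxPlus} = 937/18 and P_{RxPlus} = 58.5625.
Then P_{MedCo} = 259/6 + (1/3)·58.5625 = 62.6875.
q_{RxPlus} = 214 − 3·58.5625 + 2·62.6875 = 163.6875.

163.6875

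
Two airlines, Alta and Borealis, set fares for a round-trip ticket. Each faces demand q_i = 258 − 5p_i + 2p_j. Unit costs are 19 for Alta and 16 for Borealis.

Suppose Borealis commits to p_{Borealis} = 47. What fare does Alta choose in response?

44.7

Alta's profit: π = (p_{Alta} − 19)(258 − 5p_{Alta} + 2p_{Borealis}).
∂π/∂p_{Alta} = 353 − 10p_{Alta} + 2p_{Borealis} = 0 ⇒ p_{Alta} = 35.3 + 0.2p_{Borealis}.
At p_{Borealis} = 47: p_{Alta} = 35.3 + 0.2·47 = 44.7.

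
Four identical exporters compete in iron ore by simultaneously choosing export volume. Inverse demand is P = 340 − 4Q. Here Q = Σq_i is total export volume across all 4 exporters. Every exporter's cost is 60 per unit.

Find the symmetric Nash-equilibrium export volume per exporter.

A representative exporter's profit is π_i = q_i(340 − 4Q) − 60q_i, with Q = q_i + Σ_{j≠i} q_j.
First-order condition: 280 − 8q_i − 4Σ_{j≠i} q_j = 0.
With identical exporters, set every q_j = q: then 280 − 8q − 12q = 0, i.e. q = 280/20 = 14.

14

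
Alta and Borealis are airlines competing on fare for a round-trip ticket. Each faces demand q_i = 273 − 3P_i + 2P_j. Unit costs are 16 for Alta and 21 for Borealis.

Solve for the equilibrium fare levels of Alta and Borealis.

Alta's profit: π = (P_{Alta} − 16)(273 − 3P_{Alta} + 2P_{Borealis}).
∂π/∂P_{Alta} = 321 − 6P_{Alta} + 2P_{Borealis} = 0 ⇒ P_{Alta} = 53.5 + (1/3)P_{Borealis}.
Similarly P_{Borealis} = 56 + (1/3)P_{Alta}.
Substituting the second reaction function into the first: P_{Alta} = 53.5 + (1/3)(56 + (1/3)P_{Alta}), which gives (8/9)P_{Alta} = 433/6 ⇒ P_{Alta} = 81.1875.
Then P_{Borealis} = 56 + (1/3)·81.1875 = 83.0625.

81.1875, 83.0625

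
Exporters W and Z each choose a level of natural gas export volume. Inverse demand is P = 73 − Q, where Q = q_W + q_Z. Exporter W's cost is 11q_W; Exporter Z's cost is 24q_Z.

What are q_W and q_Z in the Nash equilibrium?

25, 12

Exporter W's profit: π = q_W(73 − (q_W + q_Z)) − 11q_W.
∂π/∂q_W = 62 − 2q_W − q_Z = 0, so q_W = 31 − 0.5q_Z.
By the same steps for Z: q_Z = 24.5 − 0.5q_W.
Plugging q_Z into W's best response: q_W = 31 − 0.5(24.5 − 0.5q_W) ⇒ 0.75q_W = 18.75, so q_W = 25.
Then q_Z = 24.5 − 0.5·25 = 12.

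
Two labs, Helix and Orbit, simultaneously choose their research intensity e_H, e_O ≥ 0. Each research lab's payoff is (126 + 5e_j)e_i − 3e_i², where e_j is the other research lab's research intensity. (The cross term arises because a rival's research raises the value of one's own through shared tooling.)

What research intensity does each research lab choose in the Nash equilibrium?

Helix's payoff is (126 + 5e_O)e_H − 3e_H².
∂π/∂e_H = 126 + 5e_O − 6e_H = 0, so e_H = 21 + (5/6)e_O.
By symmetry e_O = e_H; substituting into the reaction function, (1/6)e_H = 21 and e_H = 126.

126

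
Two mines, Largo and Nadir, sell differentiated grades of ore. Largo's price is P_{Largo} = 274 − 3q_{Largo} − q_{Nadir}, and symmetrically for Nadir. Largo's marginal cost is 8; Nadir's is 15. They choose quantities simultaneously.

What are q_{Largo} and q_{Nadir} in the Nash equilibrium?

Mine Largo's profit: π = q_{Largo}(274 − 3q_{Largo} − q_{Nadir}) − 8q_{Largo}.
∂π/∂q_{Largo} = 266 − 6q_{Largo} − q_{Nadir} = 0 ⇒ q_{Largo} = 133/3 − (1/6)q_{Nadir}.
Similarly q_{Nadir} = 259/6 − (1/6)q_{Largo}.
Plugging q_{Nadir} into Largo's best response: q_{Largo} = 133/3 − (1/6)(259/6 − (1/6)q_{Largo}) ⇒ (35/36)q_{Largo} = 1337/36, so q_{Largo} = 38.2.
Then q_{Nadir} = 259/6 − (1/6)·38.2 = 36.8.

38.2, 36.8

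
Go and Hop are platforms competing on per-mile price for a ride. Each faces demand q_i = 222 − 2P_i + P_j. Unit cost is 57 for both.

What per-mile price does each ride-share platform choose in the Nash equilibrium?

112

Go's profit: π = (P_{Go} − 57)(222 − 2P_{Go} + P_{Hop}).
∂π/∂P_{Go} = 336 − 4P_{Go} + P_{Hop} = 0 ⇒ P_{Go} = 84 + 0.25P_{Hop}.
Setting P_{Go} = P_{Hop} in the reaction function: P_{Go} = 84 + 0.25P_{Go}, so P_{Go} = 84 / 0.75 = 112.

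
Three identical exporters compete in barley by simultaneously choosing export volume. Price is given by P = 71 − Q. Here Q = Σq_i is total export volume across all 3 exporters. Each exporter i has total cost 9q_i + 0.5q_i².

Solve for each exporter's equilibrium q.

12.4

A representative exporter's profit is π_i = q_i(71 − Q) − 9q_i − 0.5q_i², with Q = q_i + Σ_{j≠i} q_j.
First-order condition: 62 − 3q_i − Σ_{j≠i} q_j = 0.
With identical exporters, set every q_j = q: then 62 − 3q − 2q = 0, i.e. q = 62/5 = 12.4.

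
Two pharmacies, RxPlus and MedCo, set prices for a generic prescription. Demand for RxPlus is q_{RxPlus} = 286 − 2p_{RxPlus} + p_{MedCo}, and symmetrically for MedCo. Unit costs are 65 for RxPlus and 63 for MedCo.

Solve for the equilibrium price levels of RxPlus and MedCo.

RxPlus's profit: π = (p_{RxPlus} − 65)(286 − 2p_{RxPlus} + p_{MedCo}).
∂π/∂p_{RxPlus} = 416 − 4p_{RxPlus} + p_{MedCo} = 0 ⇒ p_{RxPlus} = 104 + 0.25p_{MedCo}.
Similarly p_{MedCo} = 103 + 0.25p_{RxPlus}.
Substituting the second reaction function into the first: p_{RxPlus} = 104 + 0.25(103 + 0.25p_{RxPlus}), which gives 0.9375p_{RxPlus} = 129.75 ⇒ p_{RxPlus} = 138.4.
Then p_{MedCo} = 103 + 0.25·138.4 = 137.6.

138.4, 137.6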